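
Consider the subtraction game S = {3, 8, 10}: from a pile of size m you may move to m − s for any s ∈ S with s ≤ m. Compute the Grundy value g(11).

Compute g(0), g(1), … for moves {3, 8, 10}:
k:     0  1  2  3  4  5  6  7  8  9 10 11
g(k):  0  0  0  1  1  1  0  0  2  1  1  3
So g(11) = 3.

3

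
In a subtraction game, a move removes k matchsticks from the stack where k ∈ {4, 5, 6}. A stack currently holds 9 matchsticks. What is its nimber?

2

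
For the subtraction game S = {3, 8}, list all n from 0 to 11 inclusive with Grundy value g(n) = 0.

0, 1, 2, 6, 7, 11

Grundy values for subtraction set {3, 8}:
g(0) = mex{} = 0
g(1) = mex{} = 0
g(2) = mex{} = 0
g(3) = mex{0} = 1
g(4) = mex{0} = 1
g(5) = mex{0} = 1
g(6) = mex{1} = 0
g(7) = mex{1} = 0
g(8) = mex{0,1} = 2
g(9) = mex{0} = 1
g(10) = mex{0} = 1
g(11) = mex{1,2} = 0
The P-positions (g = 0) in 0..11 are 0, 1, 2, 6, 7, 11.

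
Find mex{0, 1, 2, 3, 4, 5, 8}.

The values 0, 1, 2, 3, 4, 5 are all present; 6 is the first non-negative integer missing from the set.

6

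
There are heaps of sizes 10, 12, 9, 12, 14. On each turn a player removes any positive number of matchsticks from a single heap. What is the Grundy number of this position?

Compute the nim-sum pairwise:
10 ⊕ 12 = 6
6 ⊕ 9 = 15
15 ⊕ 12 = 3
3 ⊕ 14 = 13

13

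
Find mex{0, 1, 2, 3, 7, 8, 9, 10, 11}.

The values 0, 1, 2, 3 are all present; 4 is the first non-negative integer missing from the set.

4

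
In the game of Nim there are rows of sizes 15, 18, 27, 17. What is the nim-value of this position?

23

Compute the nim-sum pairwise:
15 ⊕ 18 = 29
29 ⊕ 27 = 6
6 ⊕ 17 = 23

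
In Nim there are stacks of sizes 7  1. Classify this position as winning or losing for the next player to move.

Winning position

In binary:
  111  (7)
  001  (1)
  ---
  110  (6)
The nim-sum is 6 ≠ 0, so this is an N-position: the player to move can win.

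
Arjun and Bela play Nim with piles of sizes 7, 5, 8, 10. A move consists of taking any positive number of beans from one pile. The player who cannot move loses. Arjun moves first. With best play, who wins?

Write each in binary and XOR column by column:
  0111  (7)
  0101  (5)
  1000  (8)
  1010  (10)
  ----
  0000  (0)
The nim-sum is 0, so this is a P-position: the player to move is in a losing position under optimal play; Arjun is about to move from it and so loses — Bela wins.

Bela wins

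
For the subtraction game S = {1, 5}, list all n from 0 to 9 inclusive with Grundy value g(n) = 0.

0, 2, 4, 6, 8

Build the Grundy sequence with g(k) = mex{g(k−s) : s ∈ {1, 5}, s ≤ k}:
g(0) = mex{} = 0
g(1) = mex{0} = 1
g(2) = mex{1} = 0
g(3) = mex{0} = 1
g(4) = mex{1} = 0
g(5) = mex{0} = 1
g(6) = mex{1} = 0
g(7) = mex{0} = 1
g(8) = mex{1} = 0
g(9) = mex{0} = 1
The P-positions (g = 0) in 0..9 are 0, 2, 4, 6, 8.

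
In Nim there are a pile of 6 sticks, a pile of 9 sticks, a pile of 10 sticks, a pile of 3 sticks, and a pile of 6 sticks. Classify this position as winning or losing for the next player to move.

Losing position

Nim-sum: 6 ^ 9 ^ 10 ^ 3 ^ 6 = 0.
The nim-sum is 0, so this is a P-position: the player to move is in a losing position under optimal play.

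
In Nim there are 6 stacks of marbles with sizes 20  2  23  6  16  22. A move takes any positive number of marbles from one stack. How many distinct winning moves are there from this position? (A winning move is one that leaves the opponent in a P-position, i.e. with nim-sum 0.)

In binary:
  10100  (20)
  00010  (2)
  10111  (23)
  00110  (6)
  10000  (16)
  10110  (22)
  -----
  00001  (1)
The overall nim-sum is X = 1. A stack of size p has a winning move iff p XOR X < p (reduce it to p XOR X).
  20: 20 XOR 1 = 21 ≥ 20 — no move.
  2: 2 XOR 1 = 3 ≥ 2 — no move.
  23: 23 XOR 1 = 22 < 23 — winning move (to 22).
  6: 6 XOR 1 = 7 ≥ 6 — no move.
  16: 16 XOR 1 = 17 ≥ 16 — no move.
  22: 22 XOR 1 = 23 ≥ 22 — no move.
That gives 1 winning move.

1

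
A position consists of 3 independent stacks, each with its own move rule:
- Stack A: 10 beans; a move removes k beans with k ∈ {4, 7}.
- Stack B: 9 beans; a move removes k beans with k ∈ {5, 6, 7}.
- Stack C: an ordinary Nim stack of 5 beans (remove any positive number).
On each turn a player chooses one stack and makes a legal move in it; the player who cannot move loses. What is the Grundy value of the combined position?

Build the Grundy sequence for stack A with g(k) = mex{g(k−s) : s ∈ {4, 7}, s ≤ k}:
g(0) = mex{} = 0
g(1) = mex{} = 0
g(2) = mex{} = 0
g(3) = mex{} = 0
g(4) = mex{0} = 1
g(5) = mex{0} = 1
g(6) = mex{0} = 1
g(7) = mex{0} = 1
g(8) = mex{0,1} = 2
g(9) = mex{0,1} = 2
g(10) = mex{0,1} = 2
So g(10) = 2.
Build the Grundy sequence for stack B with g(k) = mex{g(k−s) : s ∈ {5, 6, 7}, s ≤ k}:
g(0) = mex{} = 0
g(1) = mex{} = 0
g(2) = mex{} = 0
g(3) = mex{} = 0
g(4) = mex{} = 0
g(5) = mex{0} = 1
g(6) = mex{0} = 1
g(7) = mex{0} = 1
g(8) = mex{0} = 1
g(9) = mex{0} = 1
So g(9) = 1.
Stack C is a plain Nim stack of size 5, so its Grundy value is 5.
The value of a disjunctive sum is the nim-sum of the parts.
Combined value = 2 XOR 1 XOR 5 = 6.

6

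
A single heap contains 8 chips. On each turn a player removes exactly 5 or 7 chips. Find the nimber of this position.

1

Build the Grundy sequence with g(k) = mex{g(k−s) : s ∈ {5, 7}, s ≤ k}:
k:     0  1  2  3  4  5  6  7  8
g(k):  0  0  0  0  0  1  1  1  1
So g(8) = 1.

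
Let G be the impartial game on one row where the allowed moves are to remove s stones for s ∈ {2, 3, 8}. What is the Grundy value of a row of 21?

Grundy values for subtraction set {2, 3, 8}:
k:     0  1  2  3  4  5  6  7  8  9 10 11 12 13 14 15 16 17 18 19 20 21
g(k):  0  0  1  1  2  0  0  1  1  2  0  0  1  1  2  0  0  1  1  2  0  0
So g(21) = 0.

0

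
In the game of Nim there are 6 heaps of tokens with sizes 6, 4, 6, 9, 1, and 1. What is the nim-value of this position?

13

Compute the nim-sum pairwise:
6 XOR 4 = 2
2 XOR 6 = 4
4 XOR 9 = 13
13 XOR 1 = 12
12 XOR 1 = 13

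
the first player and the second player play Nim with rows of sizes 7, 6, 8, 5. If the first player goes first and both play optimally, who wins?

Nim-sum: 7 XOR 6 XOR 8 XOR 5 = 12.
The nim-sum is 12 ≠ 0, so this is an N-position: the player to move can win; the first player has a winning move.

the first player wins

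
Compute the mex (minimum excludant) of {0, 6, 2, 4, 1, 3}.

The values 0, 1, 2, 3, 4 are all present; 5 is the first non-negative integer missing from the set.

5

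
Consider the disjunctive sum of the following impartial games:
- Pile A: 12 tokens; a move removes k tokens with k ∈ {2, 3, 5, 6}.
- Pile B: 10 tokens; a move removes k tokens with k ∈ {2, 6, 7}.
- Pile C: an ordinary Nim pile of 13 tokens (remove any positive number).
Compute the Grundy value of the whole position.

12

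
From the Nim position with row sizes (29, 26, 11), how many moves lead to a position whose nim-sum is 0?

Compute the nim-sum pairwise:
29 ⊕ 26 = 7
7 ⊕ 11 = 12
The overall nim-sum is X = 12. A row of size p has a winning move iff p XOR X < p (reduce it to p XOR X).
  29: 29 XOR 12 = 17 < 29 — winning move (to 17).
  26: 26 XOR 12 = 22 < 26 — winning move (to 22).
  11: 11 XOR 12 = 7 < 11 — winning move (to 7).
That gives 3 winning moves.

3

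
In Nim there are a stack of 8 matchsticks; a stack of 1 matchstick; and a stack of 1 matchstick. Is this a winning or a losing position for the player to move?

Compute the nim-sum pairwise:
8 ⊕ 1 = 9
9 ⊕ 1 = 8
The nim-sum is 8 ≠ 0, so this is an N-position: the player to move can win.

Winning position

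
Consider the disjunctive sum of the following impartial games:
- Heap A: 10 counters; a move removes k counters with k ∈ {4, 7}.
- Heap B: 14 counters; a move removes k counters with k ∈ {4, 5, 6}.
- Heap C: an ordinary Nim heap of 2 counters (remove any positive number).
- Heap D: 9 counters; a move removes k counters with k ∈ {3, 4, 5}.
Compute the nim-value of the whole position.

Grundy values for heap A (subtraction set {4, 7}):
g(0) = mex{} = 0
g(1) = mex{} = 0
g(2) = mex{} = 0
g(3) = mex{} = 0
g(4) = mex{0} = 1
g(5) = mex{0} = 1
g(6) = mex{0} = 1
g(7) = mex{0} = 1
g(8) = mex{0,1} = 2
g(9) = mex{0,1} = 2
g(10) = mex{0,1} = 2
So g(10) = 2.
Build the Grundy sequence for heap B with g(k) = mex{g(k−s) : s ∈ {4, 5, 6}, s ≤ k}:
k:     0  1  2  3  4  5  6  7  8  9 10 11 12 13 14
g(k):  0  0  0  0  1  1  1  1  2  2  0  0  0  0  1
So g(14) = 1.
Heap C is a plain Nim heap of size 2, so its Grundy value is 2.
Grundy values for heap D (subtraction set {3, 4, 5}):
g(0) = mex{} = 0
g(1) = mex{} = 0
g(2) = mex{} = 0
g(3) = mex{0} = 1
g(4) = mex{0} = 1
g(5) = mex{0} = 1
g(6) = mex{0,1} = 2
g(7) = mex{0,1} = 2
g(8) = mex{1} = 0
g(9) = mex{1,2} = 0
So g(9) = 0.
The value of a disjunctive sum is the nim-sum of the parts.
Combined value = 2 XOR 1 XOR 2 XOR 0 = 1.

1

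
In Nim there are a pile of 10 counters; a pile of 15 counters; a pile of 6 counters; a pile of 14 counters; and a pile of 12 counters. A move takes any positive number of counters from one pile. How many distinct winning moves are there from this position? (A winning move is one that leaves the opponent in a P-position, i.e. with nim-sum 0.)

1

Write each in binary and XOR column by column:
  1010  (10)
  1111  (15)
  0110  (6)
  1110  (14)
  1100  (12)
  ----
  0001  (1)
The overall nim-sum is X = 1. A pile of size p has a winning move iff p XOR X < p (reduce it to p XOR X).
  10: 10 XOR 1 = 11 ≥ 10 — no move.
  15: 15 XOR 1 = 14 < 15 — winning move (to 14).
  6: 6 XOR 1 = 7 ≥ 6 — no move.
  14: 14 XOR 1 = 15 ≥ 14 — no move.
  12: 12 XOR 1 = 13 ≥ 12 — no move.
That gives 1 winning move.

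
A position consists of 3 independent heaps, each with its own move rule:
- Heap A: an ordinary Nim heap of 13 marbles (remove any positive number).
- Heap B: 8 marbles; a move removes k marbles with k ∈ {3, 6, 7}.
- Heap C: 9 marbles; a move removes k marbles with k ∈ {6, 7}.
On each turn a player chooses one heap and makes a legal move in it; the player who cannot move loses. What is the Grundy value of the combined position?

14

Heap A is a plain Nim heap of size 13, so its Grundy value is 13.
Grundy values for heap B (subtraction set {3, 6, 7}):
g(0) = mex{} = 0
g(1) = mex{} = 0
g(2) = mex{} = 0
g(3) = mex{0} = 1
g(4) = mex{0} = 1
g(5) = mex{0} = 1
g(6) = mex{0,1} = 2
g(7) = mex{0,1} = 2
g(8) = mex{0,1} = 2
So g(8) = 2.
Build the Grundy sequence for heap C with g(k) = mex{g(k−s) : s ∈ {6, 7}, s ≤ k}:
g(0) = mex{} = 0
g(1) = mex{} = 0
g(2) = mex{} = 0
g(3) = mex{} = 0
g(4) = mex{} = 0
g(5) = mex{} = 0
g(6) = mex{0} = 1
g(7) = mex{0} = 1
g(8) = mex{0} = 1
g(9) = mex{0} = 1
So g(9) = 1.
The value of a disjunctive sum is the nim-sum of the parts.
Combined value = 13 ⊕ 2 ⊕ 1 = 14.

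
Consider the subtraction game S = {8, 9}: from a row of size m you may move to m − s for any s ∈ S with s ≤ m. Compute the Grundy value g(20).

0

Grundy values for subtraction set {8, 9}:
k:     0  1  2  3  4  5  6  7  8  9 10 11 12 13 14 15 16 17 18 19 20
g(k):  0  0  0  0  0  0  0  0  1  1  1  1  1  1  1  1  2  0  0  0  0
So g(20) = 0.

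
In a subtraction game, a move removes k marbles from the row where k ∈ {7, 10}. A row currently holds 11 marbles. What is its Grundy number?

Build the Grundy sequence with g(k) = mex{g(k−s) : s ∈ {7, 10}, s ≤ k}:
k:     0  1  2  3  4  5  6  7  8  9 10 11
g(k):  0  0  0  0  0  0  0  1  1  1  1  1
So g(11) = 1.

1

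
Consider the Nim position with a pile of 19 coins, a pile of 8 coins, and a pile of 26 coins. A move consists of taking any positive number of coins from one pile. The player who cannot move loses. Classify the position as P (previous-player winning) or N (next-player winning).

Compute the nim-sum pairwise:
19 ⊕ 8 = 27
27 ⊕ 26 = 1
The nim-sum is 1 ≠ 0, so this is an N-position: the player to move can win.

N-position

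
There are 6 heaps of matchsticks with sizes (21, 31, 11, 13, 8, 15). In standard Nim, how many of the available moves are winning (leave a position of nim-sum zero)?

5

Compute the nim-sum pairwise:
21 ^ 31 = 10
10 ^ 11 = 1
1 ^ 13 = 12
12 ^ 8 = 4
4 ^ 15 = 11
The overall nim-sum is X = 11. A heap of size p has a winning move iff p XOR X < p (reduce it to p XOR X).
  21: 21 XOR 11 = 30 ≥ 21 — no move.
  31: 31 XOR 11 = 20 < 31 — winning move (to 20).
  11: 11 XOR 11 = 0 < 11 — winning move (to 0).
  13: 13 XOR 11 = 6 < 13 — winning move (to 6).
  8: 8 XOR 11 = 3 < 8 — winning move (to 3).
  15: 15 XOR 11 = 4 < 15 — winning move (to 4).
That gives 5 winning moves.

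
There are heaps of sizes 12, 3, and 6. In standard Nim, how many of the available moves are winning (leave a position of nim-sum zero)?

Compute the nim-sum pairwise:
12 ^ 3 = 15
15 ^ 6 = 9
The overall nim-sum is X = 9. A heap of size p has a winning move iff p XOR X < p (reduce it to p XOR X).
  12: 12 XOR 9 = 5 < 12 — winning move (to 5).
  3: 3 XOR 9 = 10 ≥ 3 — no move.
  6: 6 XOR 9 = 15 ≥ 6 — no move.
That gives 1 winning move.

1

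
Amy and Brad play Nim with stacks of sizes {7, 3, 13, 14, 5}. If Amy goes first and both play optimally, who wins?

Amy wins

Compute the nim-sum pairwise:
7 ⊕ 3 = 4
4 ⊕ 13 = 9
9 ⊕ 14 = 7
7 ⊕ 5 = 2
The nim-sum is 2 ≠ 0, so this is an N-position: the player to move can win; Amy has a winning move.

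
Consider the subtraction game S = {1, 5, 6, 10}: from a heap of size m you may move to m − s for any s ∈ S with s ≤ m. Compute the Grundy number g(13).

0

Compute g(0), g(1), … for moves {1, 5, 6, 10}:
k:     0  1  2  3  4  5  6  7  8  9 10 11 12 13
g(k):  0  1  0  1  0  1  2  3  2  3  2  0  1  0
So g(13) = 0.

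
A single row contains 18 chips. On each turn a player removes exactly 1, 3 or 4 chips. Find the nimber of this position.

2

Compute g(0), g(1), … for moves {1, 3, 4}:
k:     0  1  2  3  4  5  6  7  8  9 10 11 12 13 14 15 16 17 18
g(k):  0  1  0  1  2  3  2  0  1  0  1  2  3  2  0  1  0  1  2
So g(18) = 2.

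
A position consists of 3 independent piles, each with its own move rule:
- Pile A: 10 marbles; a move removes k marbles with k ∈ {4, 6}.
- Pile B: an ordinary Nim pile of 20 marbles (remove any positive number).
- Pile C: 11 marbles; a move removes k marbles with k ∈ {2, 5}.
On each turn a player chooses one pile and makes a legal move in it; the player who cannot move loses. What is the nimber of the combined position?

20

Grundy values for pile A (subtraction set {4, 6}):
k:     0  1  2  3  4  5  6  7  8  9 10
g(k):  0  0  0  0  1  1  1  1  2  2  0
So g(10) = 0.
Pile B is a plain Nim pile of size 20, so its Grundy value is 20.
For pile C, compute g(0), g(1), … with moves {2, 5}:
k:     0  1  2  3  4  5  6  7  8  9 10 11
g(k):  0  0  1  1  0  2  1  0  0  1  1  0
So g(11) = 0.
The value of a disjunctive sum is the nim-sum of the parts.
Combined value = 0 ⊕ 20 ⊕ 0 = 20.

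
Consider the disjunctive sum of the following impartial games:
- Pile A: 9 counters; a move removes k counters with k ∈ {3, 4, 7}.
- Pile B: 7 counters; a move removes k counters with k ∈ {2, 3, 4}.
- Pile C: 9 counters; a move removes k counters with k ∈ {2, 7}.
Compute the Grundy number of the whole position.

3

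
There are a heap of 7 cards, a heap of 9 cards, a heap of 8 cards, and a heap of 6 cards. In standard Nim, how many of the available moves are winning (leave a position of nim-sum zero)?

Nim-sum: 7 XOR 9 XOR 8 XOR 6 = 0.
The nim-sum is already 0, so every move leaves a nonzero nim-sum — there are no winning moves.

0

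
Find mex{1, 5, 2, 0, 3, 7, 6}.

The values 0, 1, 2, 3 are all present; 4 is the first non-negative integer missing from the set.

4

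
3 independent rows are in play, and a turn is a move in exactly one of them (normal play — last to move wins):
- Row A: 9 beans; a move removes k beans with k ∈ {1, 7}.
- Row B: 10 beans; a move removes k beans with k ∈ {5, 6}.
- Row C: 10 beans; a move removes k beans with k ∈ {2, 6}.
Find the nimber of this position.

Grundy values for row A (subtraction set {1, 7}):
g(0) = mex{} = 0
g(1) = mex{0} = 1
g(2) = mex{1} = 0
g(3) = mex{0} = 1
g(4) = mex{1} = 0
g(5) = mex{0} = 1
g(6) = mex{1} = 0
g(7) = mex{0} = 1
g(8) = mex{1} = 0
g(9) = mex{0} = 1
So g(9) = 1.
For row B, compute g(0), g(1), … with moves {5, 6}:
k:     0  1  2  3  4  5  6  7  8  9 10
g(k):  0  0  0  0  0  1  1  1  1  1  2
So g(10) = 2.
For row C, compute g(0), g(1), … with moves {2, 6}:
g(0) = mex{} = 0
g(1) = mex{} = 0
g(2) = mex{0} = 1
g(3) = mex{0} = 1
g(4) = mex{1} = 0
g(5) = mex{1} = 0
g(6) = mex{0} = 1
g(7) = mex{0} = 1
g(8) = mex{1} = 0
g(9) = mex{1} = 0
g(10) = mex{0} = 1
So g(10) = 1.
By the Sprague-Grundy theorem, the Grundy value of a sum of independent games is the XOR of the component values.
Combined value = 1 ⊕ 2 ⊕ 1 = 2.

2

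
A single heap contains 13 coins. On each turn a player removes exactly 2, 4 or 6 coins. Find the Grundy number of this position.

Build the Grundy sequence with g(k) = mex{g(k−s) : s ∈ {2, 4, 6}, s ≤ k}:
k:     0  1  2  3  4  5  6  7  8  9 10 11 12 13
g(k):  0  0  1  1  2  2  3  3  0  0  1  1  2  2
So g(13) = 2.

2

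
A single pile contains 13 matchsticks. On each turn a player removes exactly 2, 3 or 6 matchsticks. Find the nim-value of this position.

2

Build the Grundy sequence with g(k) = mex{g(k−s) : s ∈ {2, 3, 6}, s ≤ k}:
g(0) = mex{} = 0
g(1) = mex{} = 0
g(2) = mex{0} = 1
g(3) = mex{0} = 1
g(4) = mex{0,1} = 2
g(5) = mex{1} = 0
g(6) = mex{0,1,2} = 3
g(7) = mex{0,2} = 1
g(8) = mex{0,1,3} = 2
g(9) = mex{1,3} = 0
g(10) = mex{1,2} = 0
g(11) = mex{0,2} = 1
g(12) = mex{0,3} = 1
g(13) = mex{0,1} = 2
So g(13) = 2.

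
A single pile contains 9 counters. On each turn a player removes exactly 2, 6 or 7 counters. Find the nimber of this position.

0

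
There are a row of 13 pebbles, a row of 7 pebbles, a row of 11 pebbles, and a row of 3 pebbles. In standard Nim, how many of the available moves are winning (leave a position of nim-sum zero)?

3

Nim-sum: 13 ⊕ 7 ⊕ 11 ⊕ 3 = 2.
The overall nim-sum is X = 2. A row of size p has a winning move iff p XOR X < p (reduce it to p XOR X).
  13: 13 XOR 2 = 15 ≥ 13 — no move.
  7: 7 XOR 2 = 5 < 7 — winning move (to 5).
  11: 11 XOR 2 = 9 < 11 — winning move (to 9).
  3: 3 XOR 2 = 1 < 3 — winning move (to 1).
That gives 3 winning moves.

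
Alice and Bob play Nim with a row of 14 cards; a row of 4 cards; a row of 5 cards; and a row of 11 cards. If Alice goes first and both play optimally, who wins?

Alice wins

Compute the nim-sum pairwise:
14 ^ 4 = 10
10 ^ 5 = 15
15 ^ 11 = 4
The nim-sum is 4 ≠ 0, so this is an N-position: the player to move can win; Alice has a winning move.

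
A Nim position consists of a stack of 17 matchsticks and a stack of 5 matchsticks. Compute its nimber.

20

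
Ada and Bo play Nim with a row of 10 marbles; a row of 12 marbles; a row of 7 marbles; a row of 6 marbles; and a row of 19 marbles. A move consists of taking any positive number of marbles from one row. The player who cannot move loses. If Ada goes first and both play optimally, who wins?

Ada wins

Nim-sum: 10 XOR 12 XOR 7 XOR 6 XOR 19 = 20.
The nim-sum is 20 ≠ 0, so this is an N-position: the player to move can win; Ada has a winning move.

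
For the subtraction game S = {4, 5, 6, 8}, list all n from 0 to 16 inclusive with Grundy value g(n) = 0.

0, 1, 2, 3, 12, 13, 14, 15

Compute g(0), g(1), … for moves {4, 5, 6, 8}:
k:     0  1  2  3  4  5  6  7  8  9 10 11 12 13 14 15 16
g(k):  0  0  0  0  1  1  1  1  2  2  2  2  0  0  0  0  1
The P-positions (g = 0) in 0..16 are 0, 1, 2, 3, 12, 13, 14, 15.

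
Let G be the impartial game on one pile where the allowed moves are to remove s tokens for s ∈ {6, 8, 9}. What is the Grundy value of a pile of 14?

2

Grundy values for subtraction set {6, 8, 9}:
k:     0  1  2  3  4  5  6  7  8  9 10 11 12 13 14
g(k):  0  0  0  0  0  0  1  1  1  1  1  1  2  2  2
So g(14) = 2.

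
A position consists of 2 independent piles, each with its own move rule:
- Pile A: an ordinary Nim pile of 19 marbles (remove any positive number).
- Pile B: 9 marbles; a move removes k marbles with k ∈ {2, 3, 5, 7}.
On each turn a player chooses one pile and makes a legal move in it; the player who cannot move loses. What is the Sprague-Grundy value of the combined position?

19

Pile A is a plain Nim pile of size 19, so its Grundy value is 19.
Grundy values for pile B (subtraction set {2, 3, 5, 7}):
g(0) = mex{} = 0
g(1) = mex{} = 0
g(2) = mex{0} = 1
g(3) = mex{0} = 1
g(4) = mex{0,1} = 2
g(5) = mex{0,1} = 2
g(6) = mex{0,1,2} = 3
g(7) = mex{0,1,2} = 3
g(8) = mex{0,1,2,3} = 4
g(9) = mex{1,2,3} = 0
So g(9) = 0.
By the Sprague-Grundy theorem, the Grundy value of a sum of independent games is the XOR of the component values.
Combined value = 19 XOR 0 = 19.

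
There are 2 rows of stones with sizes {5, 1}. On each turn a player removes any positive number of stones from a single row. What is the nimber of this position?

4

Nim-sum: 5 ^ 1 = 4.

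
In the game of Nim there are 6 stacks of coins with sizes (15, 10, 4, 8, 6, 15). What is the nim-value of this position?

Nim-sum: 15 ^ 10 ^ 4 ^ 8 ^ 6 ^ 15 = 0.

0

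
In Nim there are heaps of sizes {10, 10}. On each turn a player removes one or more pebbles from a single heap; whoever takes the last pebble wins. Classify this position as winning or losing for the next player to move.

Losing position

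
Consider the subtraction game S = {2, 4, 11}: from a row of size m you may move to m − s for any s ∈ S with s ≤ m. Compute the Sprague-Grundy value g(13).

Grundy values for subtraction set {2, 4, 11}:
g(0) = mex{} = 0
g(1) = mex{} = 0
g(2) = mex{0} = 1
g(3) = mex{0} = 1
g(4) = mex{0,1} = 2
g(5) = mex{0,1} = 2
g(6) = mex{1,2} = 0
g(7) = mex{1,2} = 0
g(8) = mex{0,2} = 1
g(9) = mex{0,2} = 1
g(10) = mex{0,1} = 2
g(11) = mex{0,1} = 2
g(12) = mex{0,1,2} = 3
g(13) = mex{1,2} = 0
So g(13) = 0.

0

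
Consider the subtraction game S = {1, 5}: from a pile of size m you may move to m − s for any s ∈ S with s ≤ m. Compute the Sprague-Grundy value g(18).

0

Compute g(0), g(1), … for moves {1, 5}:
k:     0  1  2  3  4  5  6  7  8  9 10 11 12 13 14 15 16 17 18
g(k):  0  1  0  1  0  1  0  1  0  1  0  1  0  1  0  1  0  1  0
So g(18) = 0.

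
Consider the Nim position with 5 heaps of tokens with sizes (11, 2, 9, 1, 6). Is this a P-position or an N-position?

N-position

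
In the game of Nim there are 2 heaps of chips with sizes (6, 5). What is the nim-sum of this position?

3

Compute the nim-sum pairwise:
6 XOR 5 = 3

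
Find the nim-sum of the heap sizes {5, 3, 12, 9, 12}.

15

Write each in binary and XOR column by column:
  0101  (5)
  0011  (3)
  1100  (12)
  1001  (9)
  1100  (12)
  ----
  1111  (15)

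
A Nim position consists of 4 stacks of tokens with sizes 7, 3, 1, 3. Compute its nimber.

6

Write each in binary and XOR column by column:
  111  (7)
  011  (3)
  001  (1)
  011  (3)
  ---
  110  (6)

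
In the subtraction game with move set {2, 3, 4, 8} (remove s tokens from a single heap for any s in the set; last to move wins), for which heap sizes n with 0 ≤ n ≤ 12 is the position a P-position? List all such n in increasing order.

Compute g(0), g(1), … for moves {2, 3, 4, 8}:
k:     0  1  2  3  4  5  6  7  8  9 10 11 12
g(k):  0  0  1  1  2  2  0  0  1  1  2  2  0
The P-positions (g = 0) in 0..12 are 0, 1, 6, 7, 12.

0, 1, 6, 7, 12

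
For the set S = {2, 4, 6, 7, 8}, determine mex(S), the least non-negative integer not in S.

0

0 is not in the set, so the mex is 0.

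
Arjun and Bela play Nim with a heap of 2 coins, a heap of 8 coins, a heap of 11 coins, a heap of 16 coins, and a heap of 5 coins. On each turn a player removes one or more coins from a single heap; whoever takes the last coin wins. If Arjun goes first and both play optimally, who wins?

Compute the nim-sum pairwise:
2 XOR 8 = 10
10 XOR 11 = 1
1 XOR 16 = 17
17 XOR 5 = 20
The nim-sum is 20 ≠ 0, so this is an N-position: the player to move can win; Arjun has a winning move.

Arjun wins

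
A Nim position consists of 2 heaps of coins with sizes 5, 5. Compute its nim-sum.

0

Compute the nim-sum pairwise:
5 XOR 5 = 0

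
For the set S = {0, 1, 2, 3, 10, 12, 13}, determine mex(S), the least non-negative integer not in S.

4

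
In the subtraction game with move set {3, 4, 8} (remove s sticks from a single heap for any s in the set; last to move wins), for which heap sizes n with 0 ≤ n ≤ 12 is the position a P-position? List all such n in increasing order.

Compute g(0), g(1), … for moves {3, 4, 8}:
k:     0  1  2  3  4  5  6  7  8  9 10 11 12
g(k):  0  0  0  1  1  1  2  0  2  3  1  3  0
The P-positions (g = 0) in 0..12 are 0, 1, 2, 7, 12.

0, 1, 2, 7, 12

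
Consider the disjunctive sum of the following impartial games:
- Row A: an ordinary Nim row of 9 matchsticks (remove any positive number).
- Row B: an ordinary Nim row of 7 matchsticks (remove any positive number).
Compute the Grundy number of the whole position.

14

Row A is a plain Nim row of size 9, so its Grundy value is 9.
Row B is a plain Nim row of size 7, so its Grundy value is 7.
By the Sprague-Grundy theorem, the Grundy value of a sum of independent games is the XOR of the component values.
Combined value = 9 ⊕ 7 = 14.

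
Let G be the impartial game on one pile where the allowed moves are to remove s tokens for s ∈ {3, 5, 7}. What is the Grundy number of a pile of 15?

1

Build the Grundy sequence with g(k) = mex{g(k−s) : s ∈ {3, 5, 7}, s ≤ k}:
k:     0  1  2  3  4  5  6  7  8  9 10 11 12 13 14 15
g(k):  0  0  0  1  1  1  2  2  2  3  0  0  0  1  1  1
So g(15) = 1.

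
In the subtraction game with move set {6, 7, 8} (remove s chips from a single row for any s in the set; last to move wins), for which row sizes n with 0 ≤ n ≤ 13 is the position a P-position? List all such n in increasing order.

0, 1, 2, 3, 4, 5

Grundy values for subtraction set {6, 7, 8}:
k:     0  1  2  3  4  5  6  7  8  9 10 11 12 13
g(k):  0  0  0  0  0  0  1  1  1  1  1  1  2  2
The P-positions (g = 0) in 0..13 are 0, 1, 2, 3, 4, 5.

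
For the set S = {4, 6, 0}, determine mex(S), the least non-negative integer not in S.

0 is in the set but 1 is not, so the mex is 1.

1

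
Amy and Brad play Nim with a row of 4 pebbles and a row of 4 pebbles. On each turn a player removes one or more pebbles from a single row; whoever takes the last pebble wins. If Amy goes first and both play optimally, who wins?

Brad wins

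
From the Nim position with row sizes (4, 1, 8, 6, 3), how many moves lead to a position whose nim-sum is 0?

1

Compute the nim-sum pairwise:
4 XOR 1 = 5
5 XOR 8 = 13
13 XOR 6 = 11
11 XOR 3 = 8
The overall nim-sum is X = 8. A row of size p has a winning move iff p XOR X < p (reduce it to p XOR X).
  4: 4 XOR 8 = 12 ≥ 4 — no move.
  1: 1 XOR 8 = 9 ≥ 1 — no move.
  8: 8 XOR 8 = 0 < 8 — winning move (to 0).
  6: 6 XOR 8 = 14 ≥ 6 — no move.
  3: 3 XOR 8 = 11 ≥ 3 — no move.
That gives 1 winning move.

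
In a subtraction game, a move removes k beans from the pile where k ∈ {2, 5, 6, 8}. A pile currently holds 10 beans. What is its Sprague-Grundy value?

3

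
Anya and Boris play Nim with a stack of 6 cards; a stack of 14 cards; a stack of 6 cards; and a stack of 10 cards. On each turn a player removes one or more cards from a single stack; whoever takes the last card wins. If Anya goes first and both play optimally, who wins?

Anya wins

Nim-sum: 6 XOR 14 XOR 6 XOR 10 = 4.
The nim-sum is 4 ≠ 0, so this is an N-position: the player to move can win; Anya has a winning move.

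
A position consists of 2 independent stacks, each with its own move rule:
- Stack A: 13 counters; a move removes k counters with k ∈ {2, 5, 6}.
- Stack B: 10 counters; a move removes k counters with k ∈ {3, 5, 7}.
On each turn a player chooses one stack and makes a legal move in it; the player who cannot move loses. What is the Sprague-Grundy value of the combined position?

1

For stack A, compute g(0), g(1), … with moves {2, 5, 6}:
g(0) = mex{} = 0
g(1) = mex{} = 0
g(2) = mex{0} = 1
g(3) = mex{0} = 1
g(4) = mex{1} = 0
g(5) = mex{0,1} = 2
g(6) = mex{0} = 1
g(7) = mex{0,1,2} = 3
g(8) = mex{1} = 0
g(9) = mex{0,1,3} = 2
g(10) = mex{0,2} = 1
g(11) = mex{1,2} = 0
g(12) = mex{1,3} = 0
g(13) = mex{0,3} = 1
So g(13) = 1.
Grundy values for stack B (subtraction set {3, 5, 7}):
k:     0  1  2  3  4  5  6  7  8  9 10
g(k):  0  0  0  1  1  1  2  2  2  3  0
So g(10) = 0.
The value of a disjunctive sum is the nim-sum of the parts.
Combined value = 1 XOR 0 = 1.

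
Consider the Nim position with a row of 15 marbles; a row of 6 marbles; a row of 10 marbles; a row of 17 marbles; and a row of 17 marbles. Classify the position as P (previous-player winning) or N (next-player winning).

Nim-sum: 15 ^ 6 ^ 10 ^ 17 ^ 17 = 3.
The nim-sum is 3 ≠ 0, so this is an N-position: the player to move can win.

N-position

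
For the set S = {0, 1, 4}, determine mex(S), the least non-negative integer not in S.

2

The values 0, 1 are all present; 2 is the first non-negative integer missing from the set.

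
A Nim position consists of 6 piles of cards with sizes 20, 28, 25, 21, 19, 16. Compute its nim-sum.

Nim-sum: 20 XOR 28 XOR 25 XOR 21 XOR 19 XOR 16 = 7.

7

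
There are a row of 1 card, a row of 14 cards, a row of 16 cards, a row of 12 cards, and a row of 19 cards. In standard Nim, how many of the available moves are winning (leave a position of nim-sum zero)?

0

Nim-sum: 1 ⊕ 14 ⊕ 16 ⊕ 12 ⊕ 19 = 0.
The nim-sum is already 0, so every move leaves a nonzero nim-sum — there are no winning moves.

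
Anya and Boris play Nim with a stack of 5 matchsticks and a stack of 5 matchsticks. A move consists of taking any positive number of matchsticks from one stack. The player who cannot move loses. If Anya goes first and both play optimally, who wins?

In binary:
  101  (5)
  101  (5)
  ---
  000  (0)
The nim-sum is 0, so this is a P-position: the player to move is in a losing position under optimal play; Anya is about to move from it and so loses — Boris wins.

Boris wins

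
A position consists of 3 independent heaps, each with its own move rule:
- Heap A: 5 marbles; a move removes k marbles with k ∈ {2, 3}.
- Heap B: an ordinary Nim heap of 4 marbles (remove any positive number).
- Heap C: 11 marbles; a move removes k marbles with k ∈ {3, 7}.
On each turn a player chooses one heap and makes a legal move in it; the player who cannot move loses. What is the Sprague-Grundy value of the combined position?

Build the Grundy sequence for heap A with g(k) = mex{g(k−s) : s ∈ {2, 3}, s ≤ k}:
g(0) = mex{} = 0
g(1) = mex{} = 0
g(2) = mex{0} = 1
g(3) = mex{0} = 1
g(4) = mex{0,1} = 2
g(5) = mex{1} = 0
So g(5) = 0.
Heap B is a plain Nim heap of size 4, so its Grundy value is 4.
For heap C, compute g(0), g(1), … with moves {3, 7}:
k:     0  1  2  3  4  5  6  7  8  9 10 11
g(k):  0  0  0  1  1  1  0  2  2  1  0  0
So g(11) = 0.
By the Sprague-Grundy theorem, the Grundy value of a sum of independent games is the XOR of the component values.
Combined value = 0 ⊕ 4 ⊕ 0 = 4.

4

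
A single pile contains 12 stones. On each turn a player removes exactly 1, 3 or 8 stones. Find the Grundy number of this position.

Compute g(0), g(1), … for moves {1, 3, 8}:
g(0) = mex{} = 0
g(1) = mex{0} = 1
g(2) = mex{1} = 0
g(3) = mex{0} = 1
g(4) = mex{1} = 0
g(5) = mex{0} = 1
g(6) = mex{1} = 0
g(7) = mex{0} = 1
g(8) = mex{0,1} = 2
g(9) = mex{0,1,2} = 3
g(10) = mex{0,1,3} = 2
g(11) = mex{1,2} = 0
g(12) = mex{0,3} = 1
So g(12) = 1.

1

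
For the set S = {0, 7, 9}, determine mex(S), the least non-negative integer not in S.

1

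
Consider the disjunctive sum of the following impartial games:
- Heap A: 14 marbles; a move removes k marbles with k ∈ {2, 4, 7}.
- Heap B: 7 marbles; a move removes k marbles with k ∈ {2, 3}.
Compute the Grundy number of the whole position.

Grundy values for heap A (subtraction set {2, 4, 7}):
g(0) = mex{} = 0
g(1) = mex{} = 0
g(2) = mex{0} = 1
g(3) = mex{0} = 1
g(4) = mex{0,1} = 2
g(5) = mex{0,1} = 2
g(6) = mex{1,2} = 0
g(7) = mex{0,1,2} = 3
g(8) = mex{0,2} = 1
g(9) = mex{1,2,3} = 0
g(10) = mex{0,1} = 2
g(11) = mex{0,2,3} = 1
g(12) = mex{1,2} = 0
g(13) = mex{0,1} = 2
g(14) = mex{0,2,3} = 1
So g(14) = 1.
For heap B, compute g(0), g(1), … with moves {2, 3}:
g(0) = mex{} = 0
g(1) = mex{} = 0
g(2) = mex{0} = 1
g(3) = mex{0} = 1
g(4) = mex{0,1} = 2
g(5) = mex{1} = 0
g(6) = mex{1,2} = 0
g(7) = mex{0,2} = 1
So g(7) = 1.
By the Sprague-Grundy theorem, the Grundy value of a sum of independent games is the XOR of the component values.
Combined value = 1 ⊕ 1 = 0.

0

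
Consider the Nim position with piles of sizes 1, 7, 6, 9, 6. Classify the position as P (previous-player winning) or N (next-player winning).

N-position

Compute the nim-sum pairwise:
1 ⊕ 7 = 6
6 ⊕ 6 = 0
0 ⊕ 9 = 9
9 ⊕ 6 = 15
The nim-sum is 15 ≠ 0, so this is an N-position: the player to move can win.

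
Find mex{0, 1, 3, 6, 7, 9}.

The values 0, 1 are all present; 2 is the first non-negative integer missing from the set.

2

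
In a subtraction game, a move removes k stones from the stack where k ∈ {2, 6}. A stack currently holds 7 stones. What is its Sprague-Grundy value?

Compute g(0), g(1), … for moves {2, 6}:
g(0) = mex{} = 0
g(1) = mex{} = 0
g(2) = mex{0} = 1
g(3) = mex{0} = 1
g(4) = mex{1} = 0
g(5) = mex{1} = 0
g(6) = mex{0} = 1
g(7) = mex{0} = 1
So g(7) = 1.

1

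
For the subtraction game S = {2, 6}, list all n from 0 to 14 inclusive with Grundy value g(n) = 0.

0, 1, 4, 5, 8, 9, 12, 13

Grundy values for subtraction set {2, 6}:
k:     0  1  2  3  4  5  6  7  8  9 10 11 12 13 14
g(k):  0  0  1  1  0  0  1  1  0  0  1  1  0  0  1
The P-positions (g = 0) in 0..14 are 0, 1, 4, 5, 8, 9, 12, 13.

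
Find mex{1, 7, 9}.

0 is not in the set, so the mex is 0.

0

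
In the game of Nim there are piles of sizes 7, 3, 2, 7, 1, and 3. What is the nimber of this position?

3

Nim-sum: 7 ^ 3 ^ 2 ^ 7 ^ 1 ^ 3 = 3.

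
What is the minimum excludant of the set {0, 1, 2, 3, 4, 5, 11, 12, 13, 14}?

6

The values 0, 1, 2, 3, 4, 5 are all present; 6 is the first non-negative integer missing from the set.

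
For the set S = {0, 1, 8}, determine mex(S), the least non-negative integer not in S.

The values 0, 1 are all present; 2 is the first non-negative integer missing from the set.

2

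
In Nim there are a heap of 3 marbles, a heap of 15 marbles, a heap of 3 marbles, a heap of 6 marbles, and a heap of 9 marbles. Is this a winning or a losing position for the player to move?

Losing position

Nim-sum: 3 ⊕ 15 ⊕ 3 ⊕ 6 ⊕ 9 = 0.
The nim-sum is 0, so this is a P-position: the player to move is in a losing position under optimal play.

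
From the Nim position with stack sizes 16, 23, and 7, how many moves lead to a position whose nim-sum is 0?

0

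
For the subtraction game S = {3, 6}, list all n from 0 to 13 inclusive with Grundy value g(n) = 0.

Build the Grundy sequence with g(k) = mex{g(k−s) : s ∈ {3, 6}, s ≤ k}:
g(0) = mex{} = 0
g(1) = mex{} = 0
g(2) = mex{} = 0
g(3) = mex{0} = 1
g(4) = mex{0} = 1
g(5) = mex{0} = 1
g(6) = mex{0,1} = 2
g(7) = mex{0,1} = 2
g(8) = mex{0,1} = 2
g(9) = mex{1,2} = 0
g(10) = mex{1,2} = 0
g(11) = mex{1,2} = 0
g(12) = mex{0,2} = 1
g(13) = mex{0,2} = 1
The P-positions (g = 0) in 0..13 are 0, 1, 2, 9, 10, 11.

0, 1, 2, 9, 10, 11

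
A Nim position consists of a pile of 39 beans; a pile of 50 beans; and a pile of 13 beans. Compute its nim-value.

Compute the nim-sum pairwise:
39 XOR 50 = 21
21 XOR 13 = 24

24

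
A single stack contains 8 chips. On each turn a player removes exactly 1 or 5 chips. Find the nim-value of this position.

0

Grundy values for subtraction set {1, 5}:
k:     0  1  2  3  4  5  6  7  8
g(k):  0  1  0  1  0  1  0  1  0
So g(8) = 0.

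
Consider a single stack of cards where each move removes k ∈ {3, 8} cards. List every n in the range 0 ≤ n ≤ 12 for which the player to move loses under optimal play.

0, 1, 2, 6, 7, 11, 12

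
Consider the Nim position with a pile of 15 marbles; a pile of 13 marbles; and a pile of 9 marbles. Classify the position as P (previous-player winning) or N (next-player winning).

Compute the nim-sum pairwise:
15 ⊕ 13 = 2
2 ⊕ 9 = 11
The nim-sum is 11 ≠ 0, so this is an N-position: the player to move can win.

N-position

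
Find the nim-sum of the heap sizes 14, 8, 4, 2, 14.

In binary:
  1110  (14)
  1000  (8)
  0100  (4)
  0010  (2)
  1110  (14)
  ----
  1110  (14)

14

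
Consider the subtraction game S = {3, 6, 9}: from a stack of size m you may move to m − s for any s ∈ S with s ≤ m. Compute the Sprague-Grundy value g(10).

Compute g(0), g(1), … for moves {3, 6, 9}:
k:     0  1  2  3  4  5  6  7  8  9 10
g(k):  0  0  0  1  1  1  2  2  2  3  3
So g(10) = 3.

3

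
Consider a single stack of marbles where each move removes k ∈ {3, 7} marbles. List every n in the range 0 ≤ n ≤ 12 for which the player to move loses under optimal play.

0, 1, 2, 6, 10, 11, 12

Compute g(0), g(1), … for moves {3, 7}:
k:     0  1  2  3  4  5  6  7  8  9 10 11 12
g(k):  0  0  0  1  1  1  0  2  2  1  0  0  0
The P-positions (g = 0) in 0..12 are 0, 1, 2, 6, 10, 11, 12.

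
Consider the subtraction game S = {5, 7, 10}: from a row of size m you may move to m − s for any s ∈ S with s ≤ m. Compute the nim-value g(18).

0

Compute g(0), g(1), … for moves {5, 7, 10}:
k:     0  1  2  3  4  5  6  7  8  9 10 11 12 13 14 15 16 17 18
g(k):  0  0  0  0  0  1  1  1  1  1  2  2  2  2  2  0  0  0  0
So g(18) = 0.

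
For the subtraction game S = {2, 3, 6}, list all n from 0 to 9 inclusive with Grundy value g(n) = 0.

0, 1, 5, 9

Grundy values for subtraction set {2, 3, 6}:
k:     0  1  2  3  4  5  6  7  8  9
g(k):  0  0  1  1  2  0  3  1  2  0
The P-positions (g = 0) in 0..9 are 0, 1, 5, 9.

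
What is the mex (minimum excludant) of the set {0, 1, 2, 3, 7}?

4

The values 0, 1, 2, 3 are all present; 4 is the first non-negative integer missing from the set.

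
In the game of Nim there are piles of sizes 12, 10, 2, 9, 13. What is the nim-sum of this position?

Nim-sum: 12 ⊕ 10 ⊕ 2 ⊕ 9 ⊕ 13 = 0.

0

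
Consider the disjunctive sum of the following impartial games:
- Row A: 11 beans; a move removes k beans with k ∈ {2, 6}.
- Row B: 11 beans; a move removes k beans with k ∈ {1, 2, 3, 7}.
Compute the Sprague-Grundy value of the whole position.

2

Grundy values for row A (subtraction set {2, 6}):
g(0) = mex{} = 0
g(1) = mex{} = 0
g(2) = mex{0} = 1
g(3) = mex{0} = 1
g(4) = mex{1} = 0
g(5) = mex{1} = 0
g(6) = mex{0} = 1
g(7) = mex{0} = 1
g(8) = mex{1} = 0
g(9) = mex{1} = 0
g(10) = mex{0} = 1
g(11) = mex{0} = 1
So g(11) = 1.
For row B, compute g(0), g(1), … with moves {1, 2, 3, 7}:
k:     0  1  2  3  4  5  6  7  8  9 10 11
g(k):  0  1  2  3  0  1  2  3  0  1  2  3
So g(11) = 3.
The value of a disjunctive sum is the nim-sum of the parts.
Combined value = 1 XOR 3 = 2.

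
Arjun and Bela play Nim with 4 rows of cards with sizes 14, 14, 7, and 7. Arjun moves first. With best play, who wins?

Bela wins

Nim-sum: 14 ⊕ 14 ⊕ 7 ⊕ 7 = 0.
The nim-sum is 0, so this is a P-position: the player to move is in a losing position under optimal play; Arjun is about to move from it and so loses — Bela wins.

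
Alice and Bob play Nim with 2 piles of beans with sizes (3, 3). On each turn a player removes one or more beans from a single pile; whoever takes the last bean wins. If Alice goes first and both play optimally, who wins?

Bob wins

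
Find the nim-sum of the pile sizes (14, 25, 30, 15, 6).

Nim-sum: 14 ⊕ 25 ⊕ 30 ⊕ 15 ⊕ 6 = 0.

0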